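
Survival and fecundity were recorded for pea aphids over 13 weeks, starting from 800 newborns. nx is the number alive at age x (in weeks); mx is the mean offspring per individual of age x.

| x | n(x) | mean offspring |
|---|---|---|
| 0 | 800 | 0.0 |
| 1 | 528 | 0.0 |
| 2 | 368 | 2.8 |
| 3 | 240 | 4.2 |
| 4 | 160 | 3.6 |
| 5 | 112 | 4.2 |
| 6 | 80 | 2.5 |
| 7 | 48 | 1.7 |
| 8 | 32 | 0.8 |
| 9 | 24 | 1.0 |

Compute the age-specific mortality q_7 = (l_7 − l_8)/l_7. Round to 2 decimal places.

0.33

lx = nx/n0 = nx/800: 1, 0.66, 0.46, 0.3, 0.2, 0.14, 0.1, 0.06, 0.04, 0.03
q_7 = (l_7 − l_8) / l_7 = (0.06 − 0.04) / 0.06
     = 0.02 / 0.06 = 0.333333… → 0.33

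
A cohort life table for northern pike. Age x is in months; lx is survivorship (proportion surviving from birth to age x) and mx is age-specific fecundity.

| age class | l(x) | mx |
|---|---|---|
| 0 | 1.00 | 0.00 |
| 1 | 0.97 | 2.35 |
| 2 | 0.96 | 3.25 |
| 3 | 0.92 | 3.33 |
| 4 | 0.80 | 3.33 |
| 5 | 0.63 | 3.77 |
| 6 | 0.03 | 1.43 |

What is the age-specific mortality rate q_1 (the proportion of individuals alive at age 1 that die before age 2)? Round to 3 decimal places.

q_1 = (l_1 − l_2) / l_1 = (0.97 − 0.96) / 0.97
     = 0.01 / 0.97 = 0.010309… → 0.010

0.010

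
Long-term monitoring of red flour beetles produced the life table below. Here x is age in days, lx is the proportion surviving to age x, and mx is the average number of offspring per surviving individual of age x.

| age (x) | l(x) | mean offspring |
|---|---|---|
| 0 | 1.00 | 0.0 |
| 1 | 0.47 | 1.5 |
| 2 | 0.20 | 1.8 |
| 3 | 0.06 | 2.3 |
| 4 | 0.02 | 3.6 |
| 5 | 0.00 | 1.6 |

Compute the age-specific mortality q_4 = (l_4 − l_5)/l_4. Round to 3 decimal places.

q_4 = (l_4 − l_5) / l_4 = (0.02 − 0) / 0.02
     = 0.02 / 0.02 = 1 → 1.000

1.000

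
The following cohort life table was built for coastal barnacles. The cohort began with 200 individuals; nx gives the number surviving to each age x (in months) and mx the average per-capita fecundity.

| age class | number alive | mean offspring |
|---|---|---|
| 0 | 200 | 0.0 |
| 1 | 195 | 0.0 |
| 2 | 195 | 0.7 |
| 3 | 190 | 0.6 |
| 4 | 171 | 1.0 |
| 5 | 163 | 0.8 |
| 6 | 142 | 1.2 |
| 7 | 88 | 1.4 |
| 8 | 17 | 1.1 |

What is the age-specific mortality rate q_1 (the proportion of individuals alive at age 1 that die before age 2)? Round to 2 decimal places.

lx = nx/n0 = nx/200: 1, 0.975, 0.975, 0.95, 0.855, 0.815, 0.71, 0.44, 0.085
q_1 = (l_1 − l_2) / l_1 = (0.975 − 0.975) / 0.975
     = 0 / 0.975 = 0 → 0.00

0.00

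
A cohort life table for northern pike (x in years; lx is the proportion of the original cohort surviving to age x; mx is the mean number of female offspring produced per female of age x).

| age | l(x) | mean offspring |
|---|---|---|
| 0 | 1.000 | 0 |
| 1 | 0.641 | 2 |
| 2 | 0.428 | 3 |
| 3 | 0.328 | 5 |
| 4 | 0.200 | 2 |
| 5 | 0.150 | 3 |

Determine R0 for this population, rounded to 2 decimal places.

5.06

lx·mx by age: 0, 1.282, 1.284, 1.64, 0.4, 0.45
R0 = Σ lx·mx = 5.056 → 5.06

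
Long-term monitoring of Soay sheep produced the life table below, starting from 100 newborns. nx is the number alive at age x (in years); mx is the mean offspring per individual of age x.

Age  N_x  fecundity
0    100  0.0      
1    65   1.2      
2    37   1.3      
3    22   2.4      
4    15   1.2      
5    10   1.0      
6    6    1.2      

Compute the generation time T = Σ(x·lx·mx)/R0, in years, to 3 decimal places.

2.325

lx = nx/n0 = nx/100: 1, 0.65, 0.37, 0.22, 0.15, 0.1, 0.06
lx·mx: 0, 0.78, 0.481, 0.528, 0.18, 0.1, 0.072 → R0 = 2.141
x·lx·mx: 0, 0.78, 0.962, 1.584, 0.72, 0.5, 0.432 → Σ = 4.978
T = 4.978 / 2.141 = 2.325082… → 2.325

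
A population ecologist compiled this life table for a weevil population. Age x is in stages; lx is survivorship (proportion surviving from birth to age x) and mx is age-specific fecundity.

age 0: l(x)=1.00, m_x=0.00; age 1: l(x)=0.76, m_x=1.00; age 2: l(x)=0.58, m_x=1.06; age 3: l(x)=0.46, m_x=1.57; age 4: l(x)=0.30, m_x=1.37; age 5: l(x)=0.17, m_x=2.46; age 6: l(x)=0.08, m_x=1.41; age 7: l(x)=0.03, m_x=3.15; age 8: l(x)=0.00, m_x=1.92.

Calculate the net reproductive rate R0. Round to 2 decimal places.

lx·mx by age: 0, 0.76, 0.6148, 0.7222, 0.411, 0.4182, 0.1128, 0.0945, 0
R0 = Σ lx·mx = 3.1335 → 3.13

3.13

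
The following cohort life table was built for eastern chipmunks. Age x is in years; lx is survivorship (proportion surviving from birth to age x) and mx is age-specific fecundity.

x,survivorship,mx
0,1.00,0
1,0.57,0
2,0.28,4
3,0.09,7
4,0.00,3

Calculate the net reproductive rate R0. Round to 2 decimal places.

1.75

lx·mx by age: 0, 0, 1.12, 0.63, 0
R0 = Σ lx·mx = 1.75 → 1.75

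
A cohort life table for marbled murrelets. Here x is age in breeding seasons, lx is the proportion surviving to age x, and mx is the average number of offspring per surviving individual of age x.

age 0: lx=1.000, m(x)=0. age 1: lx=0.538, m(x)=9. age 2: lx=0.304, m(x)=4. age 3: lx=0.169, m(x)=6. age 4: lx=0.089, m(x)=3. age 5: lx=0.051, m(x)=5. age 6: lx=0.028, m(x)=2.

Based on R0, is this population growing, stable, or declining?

growing

R0 = Σ lx·mx = 0 + 4.842 + 1.216 + 1.014 + 0.267 + 0.255 + 0.056 = 7.65
R0 > 1, so the population is growing.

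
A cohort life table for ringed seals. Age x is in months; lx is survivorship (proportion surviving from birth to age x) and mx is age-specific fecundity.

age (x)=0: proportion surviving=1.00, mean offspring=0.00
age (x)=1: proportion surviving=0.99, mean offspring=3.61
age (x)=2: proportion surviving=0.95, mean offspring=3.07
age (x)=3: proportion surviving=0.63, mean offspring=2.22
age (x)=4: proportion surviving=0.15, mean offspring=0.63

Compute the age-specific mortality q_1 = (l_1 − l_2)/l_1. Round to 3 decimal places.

q_1 = (l_1 − l_2) / l_1 = (0.99 − 0.95) / 0.99
     = 0.04 / 0.99 = 0.040404… → 0.040

0.040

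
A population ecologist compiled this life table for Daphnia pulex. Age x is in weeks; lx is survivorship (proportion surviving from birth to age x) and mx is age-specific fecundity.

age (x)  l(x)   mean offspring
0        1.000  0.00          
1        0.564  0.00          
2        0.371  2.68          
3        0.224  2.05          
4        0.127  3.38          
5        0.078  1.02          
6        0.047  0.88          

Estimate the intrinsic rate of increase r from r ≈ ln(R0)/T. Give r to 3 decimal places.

0.243

R0 = Σ lx·mx = 0 + 0 + 0.99428 + 0.4592 + 0.42926 + 0.07956 + 0.04136 = 2.00366
Σ x·lx·mx = 5.72916; T = 5.72916/2.00366 = 2.85935…
r ≈ ln(R0)/T = ln(2.00366)/2.85935… = 0.24305… → 0.243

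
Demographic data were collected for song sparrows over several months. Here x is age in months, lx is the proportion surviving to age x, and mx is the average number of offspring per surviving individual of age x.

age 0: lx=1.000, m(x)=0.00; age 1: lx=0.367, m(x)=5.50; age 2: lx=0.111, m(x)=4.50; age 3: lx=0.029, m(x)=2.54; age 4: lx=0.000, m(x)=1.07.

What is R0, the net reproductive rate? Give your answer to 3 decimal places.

lx·mx by age: 0, 2.0185, 0.4995, 0.07366, 0
R0 = Σ lx·mx = 2.59166 → 2.592

2.592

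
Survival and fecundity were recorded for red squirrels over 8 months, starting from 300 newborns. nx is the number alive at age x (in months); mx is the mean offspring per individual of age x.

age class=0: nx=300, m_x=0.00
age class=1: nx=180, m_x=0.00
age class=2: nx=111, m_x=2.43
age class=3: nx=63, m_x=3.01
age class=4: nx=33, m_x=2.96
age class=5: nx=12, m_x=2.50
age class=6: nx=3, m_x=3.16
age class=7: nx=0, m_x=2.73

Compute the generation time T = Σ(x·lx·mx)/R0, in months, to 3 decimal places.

2.860

lx = nx/n0 = nx/300: 1, 0.6, 0.37, 0.21, 0.11, 0.04, 0.01, 0
lx·mx: 0, 0, 0.8991, 0.6321, 0.3256, 0.1, 0.0316, 0 → R0 = 1.9884
x·lx·mx: 0, 0, 1.7982, 1.8963, 1.3024, 0.5, 0.1896, 0 → Σ = 5.6865
T = 5.6865 / 1.9884 = 2.859837… → 2.860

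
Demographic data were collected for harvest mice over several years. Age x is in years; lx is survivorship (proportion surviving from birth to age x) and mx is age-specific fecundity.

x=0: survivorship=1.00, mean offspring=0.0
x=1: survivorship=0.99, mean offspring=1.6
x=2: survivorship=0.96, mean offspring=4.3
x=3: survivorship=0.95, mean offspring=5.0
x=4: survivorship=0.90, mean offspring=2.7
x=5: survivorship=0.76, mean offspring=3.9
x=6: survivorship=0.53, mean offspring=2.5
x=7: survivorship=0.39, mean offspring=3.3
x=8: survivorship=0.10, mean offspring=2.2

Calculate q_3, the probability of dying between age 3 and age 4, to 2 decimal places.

q_3 = (l_3 − l_4) / l_3 = (0.95 − 0.9) / 0.95
     = 0.05 / 0.95 = 0.052632… → 0.05

0.05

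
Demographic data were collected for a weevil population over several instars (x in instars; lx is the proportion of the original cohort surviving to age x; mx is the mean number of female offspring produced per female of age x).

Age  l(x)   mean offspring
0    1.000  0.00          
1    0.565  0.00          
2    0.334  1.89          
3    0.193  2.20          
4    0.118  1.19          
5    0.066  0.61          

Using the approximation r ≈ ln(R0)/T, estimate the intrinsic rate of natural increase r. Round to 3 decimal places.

R0 = Σ lx·mx = 0 + 0 + 0.63126 + 0.4246 + 0.14042 + 0.04026 = 1.23654
Σ x·lx·mx = 3.2993; T = 3.2993/1.23654 = 2.66817…
r ≈ ln(R0)/T = ln(1.23654)/2.66817… = 0.07957… → 0.080

0.080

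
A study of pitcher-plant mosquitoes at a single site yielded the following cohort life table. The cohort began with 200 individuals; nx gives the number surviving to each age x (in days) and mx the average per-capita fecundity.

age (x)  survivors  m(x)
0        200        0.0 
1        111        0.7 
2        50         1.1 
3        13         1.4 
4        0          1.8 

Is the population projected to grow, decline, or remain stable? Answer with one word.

declining

lx = nx/n0 = nx/200: 1, 0.555, 0.25, 0.065, 0
R0 = Σ lx·mx = 0 + 0.3885 + 0.275 + 0.091 + 0 = 0.7545
R0 < 1, so the population is declining.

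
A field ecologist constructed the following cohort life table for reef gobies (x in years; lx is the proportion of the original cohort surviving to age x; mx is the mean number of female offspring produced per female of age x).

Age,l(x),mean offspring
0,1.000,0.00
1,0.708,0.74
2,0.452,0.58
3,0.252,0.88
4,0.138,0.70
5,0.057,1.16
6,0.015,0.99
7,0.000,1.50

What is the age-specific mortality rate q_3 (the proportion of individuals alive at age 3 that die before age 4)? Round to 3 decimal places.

0.452

q_3 = (l_3 − l_4) / l_3 = (0.252 − 0.138) / 0.252
     = 0.114 / 0.252 = 0.452381… → 0.452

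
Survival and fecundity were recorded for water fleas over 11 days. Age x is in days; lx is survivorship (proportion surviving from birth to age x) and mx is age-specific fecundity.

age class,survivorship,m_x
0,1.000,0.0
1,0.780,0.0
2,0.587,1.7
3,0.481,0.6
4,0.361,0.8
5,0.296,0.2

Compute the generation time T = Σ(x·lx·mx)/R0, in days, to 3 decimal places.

2.639

lx·mx: 0, 0, 0.9979, 0.2886, 0.2888, 0.0592 → R0 = 1.6345
x·lx·mx: 0, 0, 1.9958, 0.8658, 1.1552, 0.296 → Σ = 4.3128
T = 4.3128 / 1.6345 = 2.638605… → 2.639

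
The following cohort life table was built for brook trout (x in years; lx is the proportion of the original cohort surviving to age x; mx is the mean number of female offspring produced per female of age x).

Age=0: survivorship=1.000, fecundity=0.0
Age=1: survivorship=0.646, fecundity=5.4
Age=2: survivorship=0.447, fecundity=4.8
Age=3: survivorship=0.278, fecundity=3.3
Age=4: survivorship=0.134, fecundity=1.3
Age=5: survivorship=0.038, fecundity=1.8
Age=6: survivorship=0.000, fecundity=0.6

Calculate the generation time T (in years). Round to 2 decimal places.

lx·mx: 0, 3.4884, 2.1456, 0.9174, 0.1742, 0.0684, 0 → R0 = 6.794
x·lx·mx: 0, 3.4884, 4.2912, 2.7522, 0.6968, 0.342, 0 → Σ = 11.5706
T = 11.5706 / 6.794 = 1.703062… → 1.70

1.70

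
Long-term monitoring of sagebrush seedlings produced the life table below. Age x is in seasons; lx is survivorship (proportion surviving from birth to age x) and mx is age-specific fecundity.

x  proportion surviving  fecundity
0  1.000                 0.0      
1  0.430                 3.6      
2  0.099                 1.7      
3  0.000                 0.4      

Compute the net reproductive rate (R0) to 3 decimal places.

lx·mx by age: 0, 1.548, 0.1683, 0
R0 = Σ lx·mx = 1.7163 → 1.716

1.716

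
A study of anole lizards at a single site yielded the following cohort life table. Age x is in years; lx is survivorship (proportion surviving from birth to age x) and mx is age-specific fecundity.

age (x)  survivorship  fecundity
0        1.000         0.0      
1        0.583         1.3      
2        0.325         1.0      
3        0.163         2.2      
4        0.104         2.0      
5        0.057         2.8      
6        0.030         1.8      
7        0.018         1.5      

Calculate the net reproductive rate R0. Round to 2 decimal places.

lx·mx by age: 0, 0.7579, 0.325, 0.3586, 0.208, 0.1596, 0.054, 0.027
R0 = Σ lx·mx = 1.8901 → 1.89

1.89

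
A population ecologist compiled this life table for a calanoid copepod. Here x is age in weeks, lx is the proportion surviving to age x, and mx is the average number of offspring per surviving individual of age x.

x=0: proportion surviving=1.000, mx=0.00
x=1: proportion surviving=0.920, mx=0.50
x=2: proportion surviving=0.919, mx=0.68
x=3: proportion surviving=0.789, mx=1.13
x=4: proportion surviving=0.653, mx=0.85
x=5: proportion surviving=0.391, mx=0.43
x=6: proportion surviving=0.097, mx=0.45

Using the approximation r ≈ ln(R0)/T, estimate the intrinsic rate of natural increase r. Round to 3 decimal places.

R0 = Σ lx·mx = 0 + 0.46 + 0.62492 + 0.89157 + 0.55505 + 0.16813 + 0.04365 = 2.74332
Σ x·lx·mx = 7.7073; T = 7.7073/2.74332 = 2.80948…
r ≈ ln(R0)/T = ln(2.74332)/2.80948… = 0.3592… → 0.359

0.359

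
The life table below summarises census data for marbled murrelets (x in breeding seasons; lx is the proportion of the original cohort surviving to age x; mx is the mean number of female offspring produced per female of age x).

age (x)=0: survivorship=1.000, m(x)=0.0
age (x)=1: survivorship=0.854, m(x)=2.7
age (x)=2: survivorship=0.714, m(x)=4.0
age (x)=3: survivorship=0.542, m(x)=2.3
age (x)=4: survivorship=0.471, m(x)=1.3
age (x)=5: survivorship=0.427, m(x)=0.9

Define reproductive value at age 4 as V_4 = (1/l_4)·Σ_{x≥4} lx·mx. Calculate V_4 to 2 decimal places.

lx·mx for x ≥ 4: 0.6123, 0.3843 → sum = 0.9966
V_4 = 0.9966 / l_4 = 0.9966 / 0.471 = 2.115924… → 2.12

2.12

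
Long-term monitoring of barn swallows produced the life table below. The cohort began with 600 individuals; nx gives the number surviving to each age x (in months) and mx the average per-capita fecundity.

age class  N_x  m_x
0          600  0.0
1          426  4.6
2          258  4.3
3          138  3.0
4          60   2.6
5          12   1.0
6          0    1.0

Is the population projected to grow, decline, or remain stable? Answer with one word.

growing

lx = nx/n0 = nx/600: 1, 0.71, 0.43, 0.23, 0.1, 0.02, 0
R0 = Σ lx·mx = 0 + 3.266 + 1.849 + 0.69 + 0.26 + 0.02 + 0 = 6.085
R0 > 1, so the population is growing.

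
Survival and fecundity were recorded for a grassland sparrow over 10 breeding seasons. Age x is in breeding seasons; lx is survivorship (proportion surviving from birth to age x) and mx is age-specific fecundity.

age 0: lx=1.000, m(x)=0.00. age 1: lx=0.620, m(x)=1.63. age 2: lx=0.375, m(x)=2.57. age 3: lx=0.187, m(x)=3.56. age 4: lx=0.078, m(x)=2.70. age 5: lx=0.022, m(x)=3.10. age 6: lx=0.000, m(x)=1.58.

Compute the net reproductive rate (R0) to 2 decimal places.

lx·mx by age: 0, 1.0106, 0.96375, 0.66572, 0.2106, 0.0682, 0
R0 = Σ lx·mx = 2.91887 → 2.92

2.92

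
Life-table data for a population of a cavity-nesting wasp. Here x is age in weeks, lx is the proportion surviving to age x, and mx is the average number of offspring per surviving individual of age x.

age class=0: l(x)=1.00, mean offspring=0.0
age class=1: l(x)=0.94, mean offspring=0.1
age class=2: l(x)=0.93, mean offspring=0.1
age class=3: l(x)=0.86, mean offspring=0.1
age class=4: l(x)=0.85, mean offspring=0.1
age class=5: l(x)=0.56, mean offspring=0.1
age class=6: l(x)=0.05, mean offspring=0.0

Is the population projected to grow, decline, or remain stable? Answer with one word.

declining

R0 = Σ lx·mx = 0 + 0.094 + 0.093 + 0.086 + 0.085 + 0.056 + 0 = 0.414
R0 < 1, so the population is declining.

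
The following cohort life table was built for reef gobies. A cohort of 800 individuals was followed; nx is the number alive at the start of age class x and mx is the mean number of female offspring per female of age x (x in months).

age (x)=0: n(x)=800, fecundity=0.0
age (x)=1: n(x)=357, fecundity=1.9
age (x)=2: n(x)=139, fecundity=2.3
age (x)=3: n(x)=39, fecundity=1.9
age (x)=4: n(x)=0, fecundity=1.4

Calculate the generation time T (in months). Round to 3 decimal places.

lx = nx/n0 = nx/800: 1, 0.44625, 0.17375, 0.04875, 0
lx·mx: 0, 0.847875, 0.399625, 0.092625, 0 → R0 = 1.340125
x·lx·mx: 0, 0.847875, 0.79925, 0.277875, 0 → Σ = 1.925
T = 1.925 / 1.340125 = 1.436433… → 1.436

1.436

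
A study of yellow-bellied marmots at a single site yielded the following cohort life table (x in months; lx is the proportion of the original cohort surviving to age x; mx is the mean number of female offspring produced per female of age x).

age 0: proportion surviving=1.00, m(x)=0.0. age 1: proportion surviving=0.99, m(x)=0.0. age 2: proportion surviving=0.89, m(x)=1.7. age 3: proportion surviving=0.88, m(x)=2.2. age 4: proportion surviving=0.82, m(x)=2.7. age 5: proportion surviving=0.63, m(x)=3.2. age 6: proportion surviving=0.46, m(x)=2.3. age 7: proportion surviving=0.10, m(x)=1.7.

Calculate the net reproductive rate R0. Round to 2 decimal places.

lx·mx by age: 0, 0, 1.513, 1.936, 2.214, 2.016, 1.058, 0.17
R0 = Σ lx·mx = 8.907 → 8.91

8.91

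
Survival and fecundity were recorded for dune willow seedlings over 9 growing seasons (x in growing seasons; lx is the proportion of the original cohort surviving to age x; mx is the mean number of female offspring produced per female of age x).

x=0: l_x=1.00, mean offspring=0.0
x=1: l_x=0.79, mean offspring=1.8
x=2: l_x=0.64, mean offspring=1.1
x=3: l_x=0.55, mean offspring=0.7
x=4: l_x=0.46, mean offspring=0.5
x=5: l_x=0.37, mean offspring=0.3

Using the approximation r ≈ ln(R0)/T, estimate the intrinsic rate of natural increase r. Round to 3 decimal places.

0.547

R0 = Σ lx·mx = 0 + 1.422 + 0.704 + 0.385 + 0.23 + 0.111 = 2.852
Σ x·lx·mx = 5.46; T = 5.46/2.852 = 1.91445…
r ≈ ln(R0)/T = ln(2.852)/1.91445… = 0.54743… → 0.547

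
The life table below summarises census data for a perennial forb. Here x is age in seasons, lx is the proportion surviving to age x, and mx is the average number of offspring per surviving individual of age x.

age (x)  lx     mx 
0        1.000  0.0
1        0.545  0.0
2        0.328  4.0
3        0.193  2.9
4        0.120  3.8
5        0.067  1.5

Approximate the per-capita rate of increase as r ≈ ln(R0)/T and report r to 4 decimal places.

R0 = Σ lx·mx = 0 + 0 + 1.312 + 0.5597 + 0.456 + 0.1005 = 2.4282
Σ x·lx·mx = 6.6296; T = 6.6296/2.4282 = 2.73025…
r ≈ ln(R0)/T = ln(2.4282)/2.73025… = 0.324933… → 0.3249

0.3249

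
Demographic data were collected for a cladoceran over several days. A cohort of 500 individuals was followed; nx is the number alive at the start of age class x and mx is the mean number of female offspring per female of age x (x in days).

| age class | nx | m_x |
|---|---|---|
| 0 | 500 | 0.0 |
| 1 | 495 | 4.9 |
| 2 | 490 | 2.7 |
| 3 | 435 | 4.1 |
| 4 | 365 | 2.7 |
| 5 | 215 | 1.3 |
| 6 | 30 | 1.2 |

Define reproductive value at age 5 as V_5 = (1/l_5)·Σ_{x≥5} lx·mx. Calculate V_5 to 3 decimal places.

1.467

lx = nx/n0 = nx/500: 1, 0.99, 0.98, 0.87, 0.73, 0.43, 0.06
lx·mx for x ≥ 5: 0.559, 0.072 → sum = 0.631
V_5 = 0.631 / l_5 = 0.631 / 0.43 = 1.467442… → 1.467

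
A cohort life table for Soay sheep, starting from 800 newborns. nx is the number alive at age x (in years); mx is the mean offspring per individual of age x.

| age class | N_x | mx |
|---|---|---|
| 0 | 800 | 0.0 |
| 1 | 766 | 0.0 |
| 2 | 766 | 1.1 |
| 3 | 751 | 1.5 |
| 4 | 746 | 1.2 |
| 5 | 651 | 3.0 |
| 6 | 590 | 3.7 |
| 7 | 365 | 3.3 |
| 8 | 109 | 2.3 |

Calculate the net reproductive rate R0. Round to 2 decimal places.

lx = nx/n0 = nx/800: 1, 0.9575, 0.9575, 0.93875, 0.9325, 0.81375, 0.7375, 0.45625, 0.13625
lx·mx by age: 0, 0, 1.05325, 1.408125, 1.119, 2.44125, 2.72875, 1.505625, 0.313375
R0 = Σ lx·mx = 10.569375 → 10.57

10.57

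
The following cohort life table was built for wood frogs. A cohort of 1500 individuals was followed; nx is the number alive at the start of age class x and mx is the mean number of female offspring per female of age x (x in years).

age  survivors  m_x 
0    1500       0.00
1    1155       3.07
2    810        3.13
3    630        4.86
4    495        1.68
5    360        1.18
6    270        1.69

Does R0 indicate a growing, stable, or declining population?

lx = nx/n0 = nx/1500: 1, 0.77, 0.54, 0.42, 0.33, 0.24, 0.18
R0 = Σ lx·mx = 0 + 2.3639 + 1.6902 + 2.0412 + 0.5544 + 0.2832 + 0.3042 = 7.2371
R0 > 1, so the population is growing.

growing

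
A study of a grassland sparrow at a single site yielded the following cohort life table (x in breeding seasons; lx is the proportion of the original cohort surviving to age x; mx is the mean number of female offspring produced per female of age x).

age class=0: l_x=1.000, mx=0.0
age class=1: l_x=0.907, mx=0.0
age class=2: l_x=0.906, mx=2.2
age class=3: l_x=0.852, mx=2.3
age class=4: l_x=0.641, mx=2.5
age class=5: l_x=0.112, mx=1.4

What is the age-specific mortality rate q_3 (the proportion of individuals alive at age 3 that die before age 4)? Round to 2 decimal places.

q_3 = (l_3 − l_4) / l_3 = (0.852 − 0.641) / 0.852
     = 0.211 / 0.852 = 0.247653… → 0.25

0.25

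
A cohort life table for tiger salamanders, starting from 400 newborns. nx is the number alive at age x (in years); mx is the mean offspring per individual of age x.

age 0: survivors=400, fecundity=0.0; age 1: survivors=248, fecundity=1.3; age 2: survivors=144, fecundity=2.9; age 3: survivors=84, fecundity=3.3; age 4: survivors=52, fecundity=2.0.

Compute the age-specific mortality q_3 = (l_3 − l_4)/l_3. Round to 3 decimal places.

lx = nx/n0 = nx/400: 1, 0.62, 0.36, 0.21, 0.13
q_3 = (l_3 − l_4) / l_3 = (0.21 − 0.13) / 0.21
     = 0.08 / 0.21 = 0.380952… → 0.381

0.381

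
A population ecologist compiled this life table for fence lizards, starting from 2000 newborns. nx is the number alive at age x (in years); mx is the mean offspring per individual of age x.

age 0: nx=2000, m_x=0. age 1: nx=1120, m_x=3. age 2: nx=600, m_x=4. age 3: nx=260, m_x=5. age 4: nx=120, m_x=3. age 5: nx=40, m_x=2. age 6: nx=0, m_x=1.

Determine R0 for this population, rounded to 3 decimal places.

3.750

lx = nx/n0 = nx/2000: 1, 0.56, 0.3, 0.13, 0.06, 0.02, 0
lx·mx by age: 0, 1.68, 1.2, 0.65, 0.18, 0.04, 0
R0 = Σ lx·mx = 3.75 → 3.750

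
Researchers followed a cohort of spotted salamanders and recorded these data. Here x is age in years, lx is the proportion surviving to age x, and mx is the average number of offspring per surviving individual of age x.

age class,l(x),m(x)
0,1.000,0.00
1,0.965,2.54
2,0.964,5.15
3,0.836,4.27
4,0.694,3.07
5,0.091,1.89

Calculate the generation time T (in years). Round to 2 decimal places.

2.44

lx·mx: 0, 2.4511, 4.9646, 3.56972, 2.13058, 0.17199 → R0 = 13.28799
x·lx·mx: 0, 2.4511, 9.9292, 10.70916, 8.52232, 0.85995 → Σ = 32.47173
T = 32.47173 / 13.28799 = 2.44369… → 2.44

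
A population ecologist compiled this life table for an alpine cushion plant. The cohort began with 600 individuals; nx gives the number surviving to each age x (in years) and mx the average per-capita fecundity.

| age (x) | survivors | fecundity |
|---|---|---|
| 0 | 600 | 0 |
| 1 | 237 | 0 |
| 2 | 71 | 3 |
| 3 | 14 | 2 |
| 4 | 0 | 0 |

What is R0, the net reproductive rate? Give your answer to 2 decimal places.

0.40

lx = nx/n0 = nx/600: 1, 0.395, 0.11833…, 0.02333…, 0
lx·mx by age: 0, 0, 0.355…, 0.046667…, 0
R0 = Σ lx·mx = 0.401667… → 0.40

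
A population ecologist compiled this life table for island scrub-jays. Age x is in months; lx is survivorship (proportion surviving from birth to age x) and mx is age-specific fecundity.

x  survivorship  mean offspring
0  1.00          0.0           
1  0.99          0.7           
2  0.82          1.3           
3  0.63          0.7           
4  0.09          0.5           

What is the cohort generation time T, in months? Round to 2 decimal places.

1.93

lx·mx: 0, 0.693, 1.066, 0.441, 0.045 → R0 = 2.245
x·lx·mx: 0, 0.693, 2.132, 1.323, 0.18 → Σ = 4.328
T = 4.328 / 2.245 = 1.92784… → 1.93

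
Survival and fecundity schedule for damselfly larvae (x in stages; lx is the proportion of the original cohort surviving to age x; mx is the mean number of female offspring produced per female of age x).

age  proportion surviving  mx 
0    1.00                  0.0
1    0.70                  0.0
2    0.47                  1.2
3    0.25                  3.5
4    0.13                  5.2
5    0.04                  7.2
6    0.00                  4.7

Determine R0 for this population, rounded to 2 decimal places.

2.40

lx·mx by age: 0, 0, 0.564, 0.875, 0.676, 0.288, 0
R0 = Σ lx·mx = 2.403 → 2.40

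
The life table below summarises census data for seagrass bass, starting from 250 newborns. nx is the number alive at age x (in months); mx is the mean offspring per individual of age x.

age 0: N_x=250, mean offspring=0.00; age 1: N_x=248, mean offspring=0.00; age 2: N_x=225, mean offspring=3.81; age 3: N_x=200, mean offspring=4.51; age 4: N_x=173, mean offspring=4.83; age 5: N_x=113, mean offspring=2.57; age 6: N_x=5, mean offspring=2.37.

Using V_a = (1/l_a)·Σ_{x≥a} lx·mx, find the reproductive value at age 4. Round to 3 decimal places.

6.577

lx = nx/n0 = nx/250: 1, 0.992, 0.9, 0.8, 0.692, 0.452, 0.02
lx·mx for x ≥ 4: 3.34236, 1.16164, 0.0474 → sum = 4.5514
V_4 = 4.5514 / l_4 = 4.5514 / 0.692 = 6.577168… → 6.577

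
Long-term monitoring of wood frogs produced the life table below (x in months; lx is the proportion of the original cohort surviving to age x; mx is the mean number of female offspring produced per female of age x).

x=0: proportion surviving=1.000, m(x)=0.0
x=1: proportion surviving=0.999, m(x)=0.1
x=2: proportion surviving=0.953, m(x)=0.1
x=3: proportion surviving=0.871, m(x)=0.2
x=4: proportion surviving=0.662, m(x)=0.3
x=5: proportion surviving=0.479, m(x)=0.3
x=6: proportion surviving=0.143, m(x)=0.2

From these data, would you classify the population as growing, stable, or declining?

R0 = Σ lx·mx = 0 + 0.0999 + 0.0953 + 0.1742 + 0.1986 + 0.1437 + 0.0286 = 0.7403
R0 < 1, so the population is declining.

declining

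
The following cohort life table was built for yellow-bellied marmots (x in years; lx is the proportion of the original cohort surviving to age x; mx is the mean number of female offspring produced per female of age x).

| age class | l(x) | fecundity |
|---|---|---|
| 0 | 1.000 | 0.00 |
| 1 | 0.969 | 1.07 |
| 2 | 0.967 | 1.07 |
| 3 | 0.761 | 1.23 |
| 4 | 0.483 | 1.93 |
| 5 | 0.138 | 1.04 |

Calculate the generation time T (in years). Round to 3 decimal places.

2.537

lx·mx: 0, 1.03683, 1.03469, 0.93603, 0.93219, 0.14352 → R0 = 4.08326
x·lx·mx: 0, 1.03683, 2.06938, 2.80809, 3.72876, 0.7176 → Σ = 10.36066
T = 10.36066 / 4.08326 = 2.53735… → 2.537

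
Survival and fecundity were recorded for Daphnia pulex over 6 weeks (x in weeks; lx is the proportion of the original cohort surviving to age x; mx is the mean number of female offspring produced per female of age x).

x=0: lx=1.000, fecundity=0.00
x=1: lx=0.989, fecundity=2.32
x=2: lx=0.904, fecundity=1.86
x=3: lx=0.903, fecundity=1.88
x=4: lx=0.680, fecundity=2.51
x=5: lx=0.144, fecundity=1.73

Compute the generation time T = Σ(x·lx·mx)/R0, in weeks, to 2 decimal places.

lx·mx: 0, 2.29448, 1.68144, 1.69764, 1.7068, 0.24912 → R0 = 7.62948
x·lx·mx: 0, 2.29448, 3.36288, 5.09292, 6.8272, 1.2456 → Σ = 18.82308
T = 18.82308 / 7.62948 = 2.467151… → 2.47

2.47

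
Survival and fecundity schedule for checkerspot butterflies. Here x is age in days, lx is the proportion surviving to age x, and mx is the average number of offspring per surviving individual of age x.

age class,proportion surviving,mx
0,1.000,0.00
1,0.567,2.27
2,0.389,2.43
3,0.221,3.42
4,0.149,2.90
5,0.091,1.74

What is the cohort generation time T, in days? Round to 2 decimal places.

2.23

lx·mx: 0, 1.28709, 0.94527, 0.75582, 0.4321, 0.15834 → R0 = 3.57862
x·lx·mx: 0, 1.28709, 1.89054, 2.26746, 1.7284, 0.7917 → Σ = 7.96519
T = 7.96519 / 3.57862 = 2.225771… → 2.23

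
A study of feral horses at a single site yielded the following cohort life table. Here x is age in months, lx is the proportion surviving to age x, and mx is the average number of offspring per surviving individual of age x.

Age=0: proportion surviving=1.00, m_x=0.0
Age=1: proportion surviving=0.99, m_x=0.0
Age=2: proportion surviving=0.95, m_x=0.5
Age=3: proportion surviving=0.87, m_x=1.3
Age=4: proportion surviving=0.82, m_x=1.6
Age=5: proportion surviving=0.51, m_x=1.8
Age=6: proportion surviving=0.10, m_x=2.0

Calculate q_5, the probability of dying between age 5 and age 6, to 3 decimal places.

0.804

q_5 = (l_5 − l_6) / l_5 = (0.51 − 0.1) / 0.51
     = 0.41 / 0.51 = 0.803922… → 0.804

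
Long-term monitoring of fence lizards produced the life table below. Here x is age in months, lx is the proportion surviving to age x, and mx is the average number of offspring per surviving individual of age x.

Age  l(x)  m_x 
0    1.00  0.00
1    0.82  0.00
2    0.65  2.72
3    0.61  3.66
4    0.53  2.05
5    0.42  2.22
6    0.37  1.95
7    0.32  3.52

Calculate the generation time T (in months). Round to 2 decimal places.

4.00

lx·mx: 0, 0, 1.768, 2.2326, 1.0865, 0.9324, 0.7215, 1.1264 → R0 = 7.8674
x·lx·mx: 0, 0, 3.536, 6.6978, 4.346, 4.662, 4.329, 7.8848 → Σ = 31.4556
T = 31.4556 / 7.8674 = 3.998221… → 4.00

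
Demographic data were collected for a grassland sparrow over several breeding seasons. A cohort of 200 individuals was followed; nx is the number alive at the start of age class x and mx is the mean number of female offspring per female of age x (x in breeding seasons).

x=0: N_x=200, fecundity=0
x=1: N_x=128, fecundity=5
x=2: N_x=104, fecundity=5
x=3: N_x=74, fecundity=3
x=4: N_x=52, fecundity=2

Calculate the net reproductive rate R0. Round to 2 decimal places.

7.43

lx = nx/n0 = nx/200: 1, 0.64, 0.52, 0.37, 0.26
lx·mx by age: 0, 3.2, 2.6, 1.11, 0.52
R0 = Σ lx·mx = 7.43 → 7.43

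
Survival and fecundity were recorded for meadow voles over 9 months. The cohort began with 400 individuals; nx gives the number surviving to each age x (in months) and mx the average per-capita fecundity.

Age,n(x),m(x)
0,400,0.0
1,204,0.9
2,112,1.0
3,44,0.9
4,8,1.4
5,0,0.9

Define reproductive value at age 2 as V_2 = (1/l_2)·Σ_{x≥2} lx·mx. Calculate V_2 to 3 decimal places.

lx = nx/n0 = nx/400: 1, 0.51, 0.28, 0.11, 0.02, 0
lx·mx for x ≥ 2: 0.28, 0.099, 0.028, 0 → sum = 0.407
V_2 = 0.407 / l_2 = 0.407 / 0.28 = 1.453571… → 1.454

1.454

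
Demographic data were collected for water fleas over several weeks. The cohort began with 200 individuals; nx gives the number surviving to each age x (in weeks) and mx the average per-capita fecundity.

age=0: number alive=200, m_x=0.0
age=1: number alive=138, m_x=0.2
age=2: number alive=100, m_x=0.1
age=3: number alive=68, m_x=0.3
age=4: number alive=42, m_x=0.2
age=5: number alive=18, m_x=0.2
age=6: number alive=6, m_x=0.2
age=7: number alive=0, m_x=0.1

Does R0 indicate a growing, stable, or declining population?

lx = nx/n0 = nx/200: 1, 0.69, 0.5, 0.34, 0.21, 0.09, 0.03, 0
R0 = Σ lx·mx = 0 + 0.138 + 0.05 + 0.102 + 0.042 + 0.018 + 0.006 + 0 = 0.356
R0 < 1, so the population is declining.

declining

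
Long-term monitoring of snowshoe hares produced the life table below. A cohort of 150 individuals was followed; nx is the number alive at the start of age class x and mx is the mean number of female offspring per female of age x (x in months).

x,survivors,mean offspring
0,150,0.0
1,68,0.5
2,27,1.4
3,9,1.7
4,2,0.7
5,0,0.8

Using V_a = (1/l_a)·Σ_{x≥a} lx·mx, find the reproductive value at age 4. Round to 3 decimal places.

0.700

lx = nx/n0 = nx/150: 1, 0.45333…, 0.18, 0.06, 0.01333…, 0
lx·mx for x ≥ 4: 0.009333…, 0 → sum = 0.009333…
V_4 = 0.009333… / l_4 = 0.009333… / 0.013333… = 0.7 → 0.700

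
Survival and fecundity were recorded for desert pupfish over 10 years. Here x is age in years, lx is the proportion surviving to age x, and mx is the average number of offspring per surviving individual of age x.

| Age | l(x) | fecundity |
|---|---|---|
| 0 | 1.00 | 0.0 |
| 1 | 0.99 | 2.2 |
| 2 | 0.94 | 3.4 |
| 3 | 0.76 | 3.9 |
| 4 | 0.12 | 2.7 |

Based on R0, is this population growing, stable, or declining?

growing

R0 = Σ lx·mx = 0 + 2.178 + 3.196 + 2.964 + 0.324 = 8.662
R0 > 1, so the population is growing.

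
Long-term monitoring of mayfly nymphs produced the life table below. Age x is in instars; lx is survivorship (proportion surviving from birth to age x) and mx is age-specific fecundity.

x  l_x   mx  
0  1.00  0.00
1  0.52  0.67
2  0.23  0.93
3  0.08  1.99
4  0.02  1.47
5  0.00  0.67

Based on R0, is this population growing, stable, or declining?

declining

R0 = Σ lx·mx = 0 + 0.3484 + 0.2139 + 0.1592 + 0.0294 + 0 = 0.7509
R0 < 1, so the population is declining.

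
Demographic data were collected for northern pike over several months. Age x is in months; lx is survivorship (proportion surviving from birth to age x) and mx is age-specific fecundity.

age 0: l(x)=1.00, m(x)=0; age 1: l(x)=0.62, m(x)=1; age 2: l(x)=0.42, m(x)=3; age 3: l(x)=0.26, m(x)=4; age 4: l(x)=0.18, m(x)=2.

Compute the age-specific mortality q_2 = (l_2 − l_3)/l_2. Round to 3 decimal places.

q_2 = (l_2 − l_3) / l_2 = (0.42 − 0.26) / 0.42
     = 0.16 / 0.42 = 0.380952… → 0.381

0.381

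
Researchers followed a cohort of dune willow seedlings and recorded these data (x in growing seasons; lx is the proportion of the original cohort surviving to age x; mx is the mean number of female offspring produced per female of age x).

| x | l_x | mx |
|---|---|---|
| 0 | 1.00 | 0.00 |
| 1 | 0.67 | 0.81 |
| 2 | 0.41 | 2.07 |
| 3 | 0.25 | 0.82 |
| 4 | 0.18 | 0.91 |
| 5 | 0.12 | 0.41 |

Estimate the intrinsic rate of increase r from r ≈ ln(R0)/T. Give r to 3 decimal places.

0.286

R0 = Σ lx·mx = 0 + 0.5427 + 0.8487 + 0.205 + 0.1638 + 0.0492 = 1.8094
Σ x·lx·mx = 3.7563; T = 3.7563/1.8094 = 2.07599…
r ≈ ln(R0)/T = ln(1.8094)/2.07599… = 0.28564… → 0.286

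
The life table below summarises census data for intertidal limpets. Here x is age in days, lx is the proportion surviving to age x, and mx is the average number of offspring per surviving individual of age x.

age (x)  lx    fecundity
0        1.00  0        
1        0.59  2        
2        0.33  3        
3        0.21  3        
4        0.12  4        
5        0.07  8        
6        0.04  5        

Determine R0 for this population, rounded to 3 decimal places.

lx·mx by age: 0, 1.18, 0.99, 0.63, 0.48, 0.56, 0.2
R0 = Σ lx·mx = 4.04 → 4.040

4.040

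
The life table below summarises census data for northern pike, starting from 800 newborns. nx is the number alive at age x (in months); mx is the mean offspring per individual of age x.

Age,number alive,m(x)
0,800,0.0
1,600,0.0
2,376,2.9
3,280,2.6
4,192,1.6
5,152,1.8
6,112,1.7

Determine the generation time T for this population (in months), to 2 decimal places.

lx = nx/n0 = nx/800: 1, 0.75, 0.47, 0.35, 0.24, 0.19, 0.14
lx·mx: 0, 0, 1.363, 0.91, 0.384, 0.342, 0.238 → R0 = 3.237
x·lx·mx: 0, 0, 2.726, 2.73, 1.536, 1.71, 1.428 → Σ = 10.13
T = 10.13 / 3.237 = 3.129441… → 3.13

3.13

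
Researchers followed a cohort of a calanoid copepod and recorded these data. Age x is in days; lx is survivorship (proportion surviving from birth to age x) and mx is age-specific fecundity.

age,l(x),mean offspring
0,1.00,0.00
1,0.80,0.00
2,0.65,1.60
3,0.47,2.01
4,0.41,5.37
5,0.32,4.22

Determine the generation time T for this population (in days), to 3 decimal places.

3.698

lx·mx: 0, 0, 1.04, 0.9447, 2.2017, 1.3504 → R0 = 5.5368
x·lx·mx: 0, 0, 2.08, 2.8341, 8.8068, 6.752 → Σ = 20.4729
T = 20.4729 / 5.5368 = 3.697605… → 3.698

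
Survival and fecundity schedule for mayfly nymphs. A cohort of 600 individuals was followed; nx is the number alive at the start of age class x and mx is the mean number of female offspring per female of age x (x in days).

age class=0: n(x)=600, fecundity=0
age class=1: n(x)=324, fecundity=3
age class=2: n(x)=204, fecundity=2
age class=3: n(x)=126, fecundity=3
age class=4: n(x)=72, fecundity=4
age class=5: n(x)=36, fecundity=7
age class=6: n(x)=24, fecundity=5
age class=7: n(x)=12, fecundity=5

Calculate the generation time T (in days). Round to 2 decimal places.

2.61

lx = nx/n0 = nx/600: 1, 0.54, 0.34, 0.21, 0.12, 0.06, 0.04, 0.02
lx·mx: 0, 1.62, 0.68, 0.63, 0.48, 0.42, 0.2, 0.1 → R0 = 4.13
x·lx·mx: 0, 1.62, 1.36, 1.89, 1.92, 2.1, 1.2, 0.7 → Σ = 10.79
T = 10.79 / 4.13 = 2.612591… → 2.61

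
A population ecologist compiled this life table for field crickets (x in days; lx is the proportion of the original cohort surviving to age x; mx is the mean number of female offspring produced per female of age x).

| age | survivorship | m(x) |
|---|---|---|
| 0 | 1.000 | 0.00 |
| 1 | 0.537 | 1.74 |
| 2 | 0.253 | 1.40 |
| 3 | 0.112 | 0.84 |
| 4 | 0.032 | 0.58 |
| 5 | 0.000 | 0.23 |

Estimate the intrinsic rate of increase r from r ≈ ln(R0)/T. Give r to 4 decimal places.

0.2364

R0 = Σ lx·mx = 0 + 0.93438 + 0.3542 + 0.09408 + 0.01856 + 0 = 1.40122
Σ x·lx·mx = 1.99926; T = 1.99926/1.40122 = 1.4268…
r ≈ ln(R0)/T = ln(1.40122)/1.4268… = 0.236434… → 0.2364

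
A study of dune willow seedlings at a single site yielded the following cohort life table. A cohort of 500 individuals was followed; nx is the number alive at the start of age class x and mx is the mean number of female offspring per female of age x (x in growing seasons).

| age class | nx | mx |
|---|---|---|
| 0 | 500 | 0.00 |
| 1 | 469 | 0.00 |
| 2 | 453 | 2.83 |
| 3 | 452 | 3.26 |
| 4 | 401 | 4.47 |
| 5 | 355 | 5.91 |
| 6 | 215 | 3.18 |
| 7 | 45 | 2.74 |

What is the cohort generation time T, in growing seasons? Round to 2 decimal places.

lx = nx/n0 = nx/500: 1, 0.938, 0.906, 0.904, 0.802, 0.71, 0.43, 0.09
lx·mx: 0, 0, 2.56398, 2.94704, 3.58494, 4.1961, 1.3674, 0.2466 → R0 = 14.90606
x·lx·mx: 0, 0, 5.12796, 8.84112, 14.33976, 20.9805, 8.2044, 1.7262 → Σ = 59.21994
T = 59.21994 / 14.90606 = 3.972877… → 3.97

3.97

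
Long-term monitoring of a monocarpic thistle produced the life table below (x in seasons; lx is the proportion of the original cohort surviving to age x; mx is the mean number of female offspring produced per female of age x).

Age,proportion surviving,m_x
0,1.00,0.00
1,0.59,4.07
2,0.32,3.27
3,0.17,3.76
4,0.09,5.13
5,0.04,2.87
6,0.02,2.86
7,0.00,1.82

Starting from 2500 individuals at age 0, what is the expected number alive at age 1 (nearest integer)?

Expected survivors = N0 · l_1 = 2500 × 0.59 = 1475 → 1475

1475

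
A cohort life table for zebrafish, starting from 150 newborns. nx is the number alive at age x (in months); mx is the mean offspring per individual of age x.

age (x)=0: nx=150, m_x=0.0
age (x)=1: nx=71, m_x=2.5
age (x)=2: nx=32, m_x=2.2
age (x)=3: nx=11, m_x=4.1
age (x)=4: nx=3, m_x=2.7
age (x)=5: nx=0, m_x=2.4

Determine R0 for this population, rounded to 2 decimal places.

2.01

lx = nx/n0 = nx/150: 1, 0.47333…, 0.21333…, 0.07333…, 0.02, 0
lx·mx by age: 0, 1.183333…, 0.469333…, 0.300667…, 0.054, 0
R0 = Σ lx·mx = 2.007333… → 2.01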